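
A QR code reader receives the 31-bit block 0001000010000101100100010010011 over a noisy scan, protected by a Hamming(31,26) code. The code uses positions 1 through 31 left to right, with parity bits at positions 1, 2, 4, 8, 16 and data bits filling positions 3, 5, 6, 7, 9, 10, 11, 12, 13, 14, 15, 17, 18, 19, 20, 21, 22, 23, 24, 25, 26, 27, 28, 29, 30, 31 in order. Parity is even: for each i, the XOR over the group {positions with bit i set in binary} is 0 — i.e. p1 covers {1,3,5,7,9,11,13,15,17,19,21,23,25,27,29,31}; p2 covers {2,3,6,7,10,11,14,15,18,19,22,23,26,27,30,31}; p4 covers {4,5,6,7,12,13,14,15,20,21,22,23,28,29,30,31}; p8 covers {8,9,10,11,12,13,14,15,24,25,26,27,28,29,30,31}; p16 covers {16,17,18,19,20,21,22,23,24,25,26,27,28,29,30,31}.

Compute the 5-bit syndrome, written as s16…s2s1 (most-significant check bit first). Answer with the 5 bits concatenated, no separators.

10100

s1 (pos 1,3,5,7,9,11,13,15,17,19,21,23,25,27,29,31): 0⊕0⊕0⊕0⊕1⊕0⊕0⊕0⊕1⊕0⊕0⊕0⊕0⊕1⊕0⊕1 = 0
s2 (pos 2,3,6,7,10,11,14,15,18,19,22,23,26,27,30,31): 0⊕0⊕0⊕0⊕0⊕0⊕1⊕0⊕0⊕0⊕0⊕0⊕0⊕1⊕1⊕1 = 0
s4 (pos 4,5,6,7,12,13,14,15,20,21,22,23,28,29,30,31): 1⊕0⊕0⊕0⊕0⊕0⊕1⊕0⊕1⊕0⊕0⊕0⊕0⊕0⊕1⊕1 = 1
s8 (pos 8,9,10,11,12,13,14,15,24,25,26,27,28,29,30,31): 0⊕1⊕0⊕0⊕0⊕0⊕1⊕0⊕1⊕0⊕0⊕1⊕0⊕0⊕1⊕1 = 0
s16 (pos 16,17,18,19,20,21,22,23,24,25,26,27,28,29,30,31): 1⊕1⊕0⊕0⊕1⊕0⊕0⊕0⊕1⊕0⊕0⊕1⊕0⊕0⊕1⊕1 = 1
Syndrome s16…s1 = 10100 → error at position 20.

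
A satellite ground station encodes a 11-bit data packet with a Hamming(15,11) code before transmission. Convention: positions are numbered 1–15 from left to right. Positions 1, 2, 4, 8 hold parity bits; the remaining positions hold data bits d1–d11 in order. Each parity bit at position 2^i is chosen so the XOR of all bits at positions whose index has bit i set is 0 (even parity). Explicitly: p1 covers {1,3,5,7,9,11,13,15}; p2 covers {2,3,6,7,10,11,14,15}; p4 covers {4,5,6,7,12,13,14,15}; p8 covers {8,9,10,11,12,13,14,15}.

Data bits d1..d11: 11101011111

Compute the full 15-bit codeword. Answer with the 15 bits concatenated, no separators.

Place data at non-parity positions: p1 p2 1 p4 1 1 0 p8 1 0 1 1 1 1 1
p1 (pos 1,3,5,7,9,11,13,15): XOR of data positions = 1⊕1⊕0⊕1⊕1⊕1⊕1 = 0
p2 (pos 2,3,6,7,10,11,14,15): XOR of data positions = 1⊕1⊕0⊕0⊕1⊕1⊕1 = 1
p4 (pos 4,5,6,7,12,13,14,15): XOR of data positions = 1⊕1⊕0⊕1⊕1⊕1⊕1 = 0
p8 (pos 8,9,10,11,12,13,14,15): XOR of data positions = 1⊕0⊕1⊕1⊕1⊕1⊕1 = 0
Codeword: 011011001011111

011011001011111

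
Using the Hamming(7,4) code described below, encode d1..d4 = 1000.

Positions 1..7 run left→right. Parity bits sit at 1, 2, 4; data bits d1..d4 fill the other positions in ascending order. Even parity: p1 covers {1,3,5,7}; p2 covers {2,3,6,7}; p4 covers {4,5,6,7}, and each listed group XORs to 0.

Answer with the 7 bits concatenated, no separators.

Place data at non-parity positions: p1 p2 1 p4 0 0 0
p1 (pos 1,3,5,7): XOR of data positions = 1⊕0⊕0 = 1
p2 (pos 2,3,6,7): XOR of data positions = 1⊕0⊕0 = 1
p4 (pos 4,5,6,7): XOR of data positions = 0⊕0⊕0 = 0
Codeword: 1110000

1110000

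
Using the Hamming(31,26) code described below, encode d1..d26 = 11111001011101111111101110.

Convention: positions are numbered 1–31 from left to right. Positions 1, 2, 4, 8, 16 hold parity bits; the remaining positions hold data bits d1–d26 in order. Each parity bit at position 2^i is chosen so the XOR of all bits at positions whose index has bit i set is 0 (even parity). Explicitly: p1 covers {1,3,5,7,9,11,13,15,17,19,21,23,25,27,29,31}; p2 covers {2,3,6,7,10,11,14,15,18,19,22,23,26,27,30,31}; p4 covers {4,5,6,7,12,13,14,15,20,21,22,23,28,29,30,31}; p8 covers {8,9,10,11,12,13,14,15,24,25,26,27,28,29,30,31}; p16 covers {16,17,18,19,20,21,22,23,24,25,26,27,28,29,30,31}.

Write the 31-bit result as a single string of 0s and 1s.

Place data at non-parity positions: p1 p2 1 p4 1 1 1 p8 1 0 0 1 0 1 1 p16 1 0 1 1 1 1 1 1 1 1 0 1 1 1 0
p1 (pos 1,3,5,7,9,11,13,15,17,19,21,23,25,27,29,31): XOR of data positions = 1⊕1⊕1⊕1⊕0⊕0⊕1⊕1⊕1⊕1⊕1⊕1⊕0⊕1⊕0 = 1
p2 (pos 2,3,6,7,10,11,14,15,18,19,22,23,26,27,30,31): XOR of data positions = 1⊕1⊕1⊕0⊕0⊕1⊕1⊕0⊕1⊕1⊕1⊕1⊕0⊕1⊕0 = 0
p4 (pos 4,5,6,7,12,13,14,15,20,21,22,23,28,29,30,31): XOR of data positions = 1⊕1⊕1⊕1⊕0⊕1⊕1⊕1⊕1⊕1⊕1⊕1⊕1⊕1⊕0 = 1
p8 (pos 8,9,10,11,12,13,14,15,24,25,26,27,28,29,30,31): XOR of data positions = 1⊕0⊕0⊕1⊕0⊕1⊕1⊕1⊕1⊕1⊕0⊕1⊕1⊕1⊕0 = 0
p16 (pos 16,17,18,19,20,21,22,23,24,25,26,27,28,29,30,31): XOR of data positions = 1⊕0⊕1⊕1⊕1⊕1⊕1⊕1⊕1⊕1⊕0⊕1⊕1⊕1⊕0 = 0
Codeword: 1011111010010110101111111101110

1011111010010110101111111101110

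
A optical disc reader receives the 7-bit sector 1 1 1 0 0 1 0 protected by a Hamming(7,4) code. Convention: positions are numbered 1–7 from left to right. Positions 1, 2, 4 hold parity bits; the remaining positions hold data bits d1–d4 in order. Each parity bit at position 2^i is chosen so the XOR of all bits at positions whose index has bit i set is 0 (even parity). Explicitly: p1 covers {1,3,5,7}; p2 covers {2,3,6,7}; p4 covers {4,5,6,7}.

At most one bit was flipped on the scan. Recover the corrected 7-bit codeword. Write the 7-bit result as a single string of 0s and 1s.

s1 (pos 1,3,5,7): 1⊕1⊕0⊕0 = 0
s2 (pos 2,3,6,7): 1⊕1⊕1⊕0 = 1
s4 (pos 4,5,6,7): 0⊕0⊕1⊕0 = 1
Syndrome s4…s1 = 110 → error at position 6.
Flip position 6: 1110010 → 1110000

1110000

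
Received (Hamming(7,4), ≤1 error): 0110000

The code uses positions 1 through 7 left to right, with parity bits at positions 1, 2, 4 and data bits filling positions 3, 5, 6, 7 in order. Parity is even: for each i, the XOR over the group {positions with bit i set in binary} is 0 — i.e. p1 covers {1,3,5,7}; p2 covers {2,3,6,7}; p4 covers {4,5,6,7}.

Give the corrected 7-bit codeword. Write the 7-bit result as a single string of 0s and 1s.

s1 (pos 1,3,5,7): 0⊕1⊕0⊕0 = 1
s2 (pos 2,3,6,7): 1⊕1⊕0⊕0 = 0
s4 (pos 4,5,6,7): 0⊕0⊕0⊕0 = 0
Syndrome s4…s1 = 001 → error at position 1.
Flip position 1: 0110000 → 1110000

1110000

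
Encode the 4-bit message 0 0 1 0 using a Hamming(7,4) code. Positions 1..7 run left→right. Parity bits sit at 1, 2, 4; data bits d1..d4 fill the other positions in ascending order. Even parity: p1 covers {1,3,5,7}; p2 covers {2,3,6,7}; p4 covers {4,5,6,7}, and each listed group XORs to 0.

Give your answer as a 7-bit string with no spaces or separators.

0101010

Place data at non-parity positions: p1 p2 0 p4 0 1 0
p1 (pos 1,3,5,7): XOR of data positions = 0⊕0⊕0 = 0
p2 (pos 2,3,6,7): XOR of data positions = 0⊕1⊕0 = 1
p4 (pos 4,5,6,7): XOR of data positions = 0⊕1⊕0 = 1
Codeword: 0101010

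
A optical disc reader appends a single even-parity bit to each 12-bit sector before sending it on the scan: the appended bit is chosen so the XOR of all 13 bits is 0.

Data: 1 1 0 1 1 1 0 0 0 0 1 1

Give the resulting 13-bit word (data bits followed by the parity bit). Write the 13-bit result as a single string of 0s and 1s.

XOR of the 12 data bits: 1⊕1⊕0⊕1⊕1⊕1⊕0⊕0⊕0⊕0⊕1⊕1 = 1
Parity bit = 1 (so all 13 bits XOR to 0).

1101110000111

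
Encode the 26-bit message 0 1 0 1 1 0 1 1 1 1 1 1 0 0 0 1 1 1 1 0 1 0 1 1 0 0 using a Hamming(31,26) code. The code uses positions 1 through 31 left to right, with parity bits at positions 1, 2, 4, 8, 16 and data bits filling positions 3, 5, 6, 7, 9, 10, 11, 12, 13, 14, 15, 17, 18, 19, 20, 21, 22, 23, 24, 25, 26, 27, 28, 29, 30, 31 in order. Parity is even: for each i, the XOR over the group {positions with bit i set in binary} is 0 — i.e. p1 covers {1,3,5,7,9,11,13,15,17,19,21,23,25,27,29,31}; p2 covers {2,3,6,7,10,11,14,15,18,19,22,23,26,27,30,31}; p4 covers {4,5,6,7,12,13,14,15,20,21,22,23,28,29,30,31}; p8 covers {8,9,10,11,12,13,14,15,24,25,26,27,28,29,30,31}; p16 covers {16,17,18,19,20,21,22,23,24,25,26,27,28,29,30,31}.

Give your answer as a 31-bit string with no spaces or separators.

Place data at non-parity positions: p1 p2 0 p4 1 0 1 p8 1 0 1 1 1 1 1 p16 1 0 0 0 1 1 1 1 0 1 0 1 1 0 0
p1 (pos 1,3,5,7,9,11,13,15,17,19,21,23,25,27,29,31): XOR of data positions = 0⊕1⊕1⊕1⊕1⊕1⊕1⊕1⊕0⊕1⊕1⊕0⊕0⊕1⊕0 = 0
p2 (pos 2,3,6,7,10,11,14,15,18,19,22,23,26,27,30,31): XOR of data positions = 0⊕0⊕1⊕0⊕1⊕1⊕1⊕0⊕0⊕1⊕1⊕1⊕0⊕0⊕0 = 1
p4 (pos 4,5,6,7,12,13,14,15,20,21,22,23,28,29,30,31): XOR of data positions = 1⊕0⊕1⊕1⊕1⊕1⊕1⊕0⊕1⊕1⊕1⊕1⊕1⊕0⊕0 = 1
p8 (pos 8,9,10,11,12,13,14,15,24,25,26,27,28,29,30,31): XOR of data positions = 1⊕0⊕1⊕1⊕1⊕1⊕1⊕1⊕0⊕1⊕0⊕1⊕1⊕0⊕0 = 0
p16 (pos 16,17,18,19,20,21,22,23,24,25,26,27,28,29,30,31): XOR of data positions = 1⊕0⊕0⊕0⊕1⊕1⊕1⊕1⊕0⊕1⊕0⊕1⊕1⊕0⊕0 = 0
Codeword: 0101101010111110100011110101100

0101101010111110100011110101100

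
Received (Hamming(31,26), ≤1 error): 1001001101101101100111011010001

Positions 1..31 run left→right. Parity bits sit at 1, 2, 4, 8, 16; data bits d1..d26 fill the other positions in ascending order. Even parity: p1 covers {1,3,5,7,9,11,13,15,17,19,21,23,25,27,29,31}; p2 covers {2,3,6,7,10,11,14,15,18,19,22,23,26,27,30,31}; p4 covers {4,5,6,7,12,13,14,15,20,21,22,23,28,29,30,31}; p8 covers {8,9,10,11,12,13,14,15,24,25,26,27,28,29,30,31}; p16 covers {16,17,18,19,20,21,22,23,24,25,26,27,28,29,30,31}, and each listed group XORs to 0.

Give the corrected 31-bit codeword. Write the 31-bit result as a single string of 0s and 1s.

1001001101101101100111011000001

s1 (pos 1,3,5,7,9,11,13,15,17,19,21,23,25,27,29,31): 1⊕0⊕0⊕1⊕0⊕1⊕1⊕0⊕1⊕0⊕1⊕0⊕1⊕1⊕0⊕1 = 1
s2 (pos 2,3,6,7,10,11,14,15,18,19,22,23,26,27,30,31): 0⊕0⊕0⊕1⊕1⊕1⊕1⊕0⊕0⊕0⊕1⊕0⊕0⊕1⊕0⊕1 = 1
s4 (pos 4,5,6,7,12,13,14,15,20,21,22,23,28,29,30,31): 1⊕0⊕0⊕1⊕0⊕1⊕1⊕0⊕1⊕1⊕1⊕0⊕0⊕0⊕0⊕1 = 0
s8 (pos 8,9,10,11,12,13,14,15,24,25,26,27,28,29,30,31): 1⊕0⊕1⊕1⊕0⊕1⊕1⊕0⊕1⊕1⊕0⊕1⊕0⊕0⊕0⊕1 = 1
s16 (pos 16,17,18,19,20,21,22,23,24,25,26,27,28,29,30,31): 1⊕1⊕0⊕0⊕1⊕1⊕1⊕0⊕1⊕1⊕0⊕1⊕0⊕0⊕0⊕1 = 1
Syndrome s16…s1 = 11011 → error at position 27.
Flip position 27: 1001001101101101100111011010001 → 1001001101101101100111011000001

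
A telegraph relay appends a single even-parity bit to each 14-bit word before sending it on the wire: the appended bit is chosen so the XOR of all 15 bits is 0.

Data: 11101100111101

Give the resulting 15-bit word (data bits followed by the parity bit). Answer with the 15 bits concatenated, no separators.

111011001111010

XOR of the 14 data bits: 1⊕1⊕1⊕0⊕1⊕1⊕0⊕0⊕1⊕1⊕1⊕1⊕0⊕1 = 0
Parity bit = 0 (so all 15 bits XOR to 0).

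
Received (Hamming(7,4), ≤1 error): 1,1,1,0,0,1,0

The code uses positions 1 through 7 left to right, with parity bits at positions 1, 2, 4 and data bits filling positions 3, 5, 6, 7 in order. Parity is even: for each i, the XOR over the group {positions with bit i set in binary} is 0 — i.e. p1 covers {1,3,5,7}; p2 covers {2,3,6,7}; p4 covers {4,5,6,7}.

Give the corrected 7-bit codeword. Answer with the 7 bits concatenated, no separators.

s1 (pos 1,3,5,7): 1⊕1⊕0⊕0 = 0
s2 (pos 2,3,6,7): 1⊕1⊕1⊕0 = 1
s4 (pos 4,5,6,7): 0⊕0⊕1⊕0 = 1
Syndrome s4…s1 = 110 → error at position 6.
Flip position 6: 1110010 → 1110000

1110000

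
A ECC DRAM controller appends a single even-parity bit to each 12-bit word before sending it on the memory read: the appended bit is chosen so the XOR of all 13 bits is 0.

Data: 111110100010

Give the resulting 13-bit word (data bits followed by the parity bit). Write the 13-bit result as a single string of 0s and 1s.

1111101000101

XOR of the 12 data bits: 1⊕1⊕1⊕1⊕1⊕0⊕1⊕0⊕0⊕0⊕1⊕0 = 1
Parity bit = 1 (so all 13 bits XOR to 0).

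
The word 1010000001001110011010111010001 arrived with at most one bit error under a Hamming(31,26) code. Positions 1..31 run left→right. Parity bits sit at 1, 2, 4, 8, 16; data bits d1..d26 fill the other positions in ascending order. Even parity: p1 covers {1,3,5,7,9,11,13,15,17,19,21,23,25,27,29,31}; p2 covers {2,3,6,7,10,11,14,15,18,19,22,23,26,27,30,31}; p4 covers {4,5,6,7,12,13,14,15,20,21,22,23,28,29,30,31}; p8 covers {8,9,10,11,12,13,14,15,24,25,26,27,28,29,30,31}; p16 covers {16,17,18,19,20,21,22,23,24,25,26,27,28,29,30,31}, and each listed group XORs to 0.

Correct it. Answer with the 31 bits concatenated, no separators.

s1 (pos 1,3,5,7,9,11,13,15,17,19,21,23,25,27,29,31): 1⊕1⊕0⊕0⊕0⊕0⊕1⊕1⊕0⊕1⊕1⊕1⊕1⊕1⊕0⊕1 = 0
s2 (pos 2,3,6,7,10,11,14,15,18,19,22,23,26,27,30,31): 0⊕1⊕0⊕0⊕1⊕0⊕1⊕1⊕1⊕1⊕0⊕1⊕0⊕1⊕0⊕1 = 1
s4 (pos 4,5,6,7,12,13,14,15,20,21,22,23,28,29,30,31): 0⊕0⊕0⊕0⊕0⊕1⊕1⊕1⊕0⊕1⊕0⊕1⊕0⊕0⊕0⊕1 = 0
s8 (pos 8,9,10,11,12,13,14,15,24,25,26,27,28,29,30,31): 0⊕0⊕1⊕0⊕0⊕1⊕1⊕1⊕1⊕1⊕0⊕1⊕0⊕0⊕0⊕1 = 0
s16 (pos 16,17,18,19,20,21,22,23,24,25,26,27,28,29,30,31): 0⊕0⊕1⊕1⊕0⊕1⊕0⊕1⊕1⊕1⊕0⊕1⊕0⊕0⊕0⊕1 = 0
Syndrome s16…s1 = 00010 → error at position 2.
Flip position 2: 1010000001001110011010111010001 → 1110000001001110011010111010001

1110000001001110011010111010001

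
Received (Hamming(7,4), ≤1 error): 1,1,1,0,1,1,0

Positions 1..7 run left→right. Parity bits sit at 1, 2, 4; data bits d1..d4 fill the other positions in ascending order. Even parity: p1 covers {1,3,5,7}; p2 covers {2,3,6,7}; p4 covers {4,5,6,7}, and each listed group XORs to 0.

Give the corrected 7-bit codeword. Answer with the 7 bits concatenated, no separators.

1100110

s1 (pos 1,3,5,7): 1⊕1⊕1⊕0 = 1
s2 (pos 2,3,6,7): 1⊕1⊕1⊕0 = 1
s4 (pos 4,5,6,7): 0⊕1⊕1⊕0 = 0
Syndrome s4…s1 = 011 → error at position 3.
Flip position 3: 1110110 → 1100110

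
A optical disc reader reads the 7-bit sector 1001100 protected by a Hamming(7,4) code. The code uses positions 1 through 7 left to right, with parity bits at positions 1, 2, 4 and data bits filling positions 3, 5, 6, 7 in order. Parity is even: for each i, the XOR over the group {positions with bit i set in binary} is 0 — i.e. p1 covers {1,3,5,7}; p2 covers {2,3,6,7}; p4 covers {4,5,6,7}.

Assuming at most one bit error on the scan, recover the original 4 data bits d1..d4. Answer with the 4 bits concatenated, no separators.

0100

s1 (pos 1,3,5,7): 1⊕0⊕1⊕0 = 0
s2 (pos 2,3,6,7): 0⊕0⊕0⊕0 = 0
s4 (pos 4,5,6,7): 1⊕1⊕0⊕0 = 0
Syndrome s4…s1 = 000 → no error.
Read data bits from positions 3,5,6,7: 0100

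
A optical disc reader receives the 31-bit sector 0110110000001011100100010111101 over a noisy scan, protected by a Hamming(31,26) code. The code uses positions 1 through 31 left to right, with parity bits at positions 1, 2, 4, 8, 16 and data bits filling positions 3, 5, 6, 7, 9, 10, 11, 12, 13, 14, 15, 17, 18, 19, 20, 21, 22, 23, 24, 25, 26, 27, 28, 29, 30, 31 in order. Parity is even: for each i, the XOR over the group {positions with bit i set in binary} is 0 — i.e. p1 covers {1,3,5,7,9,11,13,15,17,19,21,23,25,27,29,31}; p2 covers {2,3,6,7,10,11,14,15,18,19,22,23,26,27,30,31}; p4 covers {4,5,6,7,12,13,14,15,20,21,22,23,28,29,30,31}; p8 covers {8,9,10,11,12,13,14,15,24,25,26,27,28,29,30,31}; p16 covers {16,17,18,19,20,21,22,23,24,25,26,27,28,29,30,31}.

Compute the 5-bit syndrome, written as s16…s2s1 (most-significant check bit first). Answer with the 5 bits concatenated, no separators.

s1 (pos 1,3,5,7,9,11,13,15,17,19,21,23,25,27,29,31): 0⊕1⊕1⊕0⊕0⊕0⊕1⊕1⊕1⊕0⊕0⊕0⊕0⊕1⊕1⊕1 = 0
s2 (pos 2,3,6,7,10,11,14,15,18,19,22,23,26,27,30,31): 1⊕1⊕1⊕0⊕0⊕0⊕0⊕1⊕0⊕0⊕0⊕0⊕1⊕1⊕0⊕1 = 1
s4 (pos 4,5,6,7,12,13,14,15,20,21,22,23,28,29,30,31): 0⊕1⊕1⊕0⊕0⊕1⊕0⊕1⊕1⊕0⊕0⊕0⊕1⊕1⊕0⊕1 = 0
s8 (pos 8,9,10,11,12,13,14,15,24,25,26,27,28,29,30,31): 0⊕0⊕0⊕0⊕0⊕1⊕0⊕1⊕1⊕0⊕1⊕1⊕1⊕1⊕0⊕1 = 0
s16 (pos 16,17,18,19,20,21,22,23,24,25,26,27,28,29,30,31): 1⊕1⊕0⊕0⊕1⊕0⊕0⊕0⊕1⊕0⊕1⊕1⊕1⊕1⊕0⊕1 = 1
Syndrome s16…s1 = 10010 → error at position 18.

10010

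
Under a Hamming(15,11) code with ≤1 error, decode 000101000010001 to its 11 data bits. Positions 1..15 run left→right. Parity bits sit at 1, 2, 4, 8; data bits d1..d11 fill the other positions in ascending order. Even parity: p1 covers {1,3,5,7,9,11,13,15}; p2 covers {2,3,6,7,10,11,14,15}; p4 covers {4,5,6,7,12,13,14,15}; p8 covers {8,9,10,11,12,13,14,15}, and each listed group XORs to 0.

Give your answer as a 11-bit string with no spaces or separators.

s1 (pos 1,3,5,7,9,11,13,15): 0⊕0⊕0⊕0⊕0⊕1⊕0⊕1 = 0
s2 (pos 2,3,6,7,10,11,14,15): 0⊕0⊕1⊕0⊕0⊕1⊕0⊕1 = 1
s4 (pos 4,5,6,7,12,13,14,15): 1⊕0⊕1⊕0⊕0⊕0⊕0⊕1 = 1
s8 (pos 8,9,10,11,12,13,14,15): 0⊕0⊕0⊕1⊕0⊕0⊕0⊕1 = 0
Syndrome s8…s1 = 0110 → error at position 6.
Flip position 6: 000101000010001 → 000100000010001
Read data bits from positions 3,5,6,7,9,10,11,12,13,14,15: 00000010001

00000010001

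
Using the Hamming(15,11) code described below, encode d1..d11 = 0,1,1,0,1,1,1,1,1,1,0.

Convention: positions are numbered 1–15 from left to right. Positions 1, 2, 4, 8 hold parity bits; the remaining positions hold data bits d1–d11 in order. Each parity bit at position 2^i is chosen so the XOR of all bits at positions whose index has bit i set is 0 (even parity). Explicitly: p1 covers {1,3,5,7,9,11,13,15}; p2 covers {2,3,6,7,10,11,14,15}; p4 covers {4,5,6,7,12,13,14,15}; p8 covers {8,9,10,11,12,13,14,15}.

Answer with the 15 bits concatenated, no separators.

000111001111110

Place data at non-parity positions: p1 p2 0 p4 1 1 0 p8 1 1 1 1 1 1 0
p1 (pos 1,3,5,7,9,11,13,15): XOR of data positions = 0⊕1⊕0⊕1⊕1⊕1⊕0 = 0
p2 (pos 2,3,6,7,10,11,14,15): XOR of data positions = 0⊕1⊕0⊕1⊕1⊕1⊕0 = 0
p4 (pos 4,5,6,7,12,13,14,15): XOR of data positions = 1⊕1⊕0⊕1⊕1⊕1⊕0 = 1
p8 (pos 8,9,10,11,12,13,14,15): XOR of data positions = 1⊕1⊕1⊕1⊕1⊕1⊕0 = 0
Codeword: 000111001111110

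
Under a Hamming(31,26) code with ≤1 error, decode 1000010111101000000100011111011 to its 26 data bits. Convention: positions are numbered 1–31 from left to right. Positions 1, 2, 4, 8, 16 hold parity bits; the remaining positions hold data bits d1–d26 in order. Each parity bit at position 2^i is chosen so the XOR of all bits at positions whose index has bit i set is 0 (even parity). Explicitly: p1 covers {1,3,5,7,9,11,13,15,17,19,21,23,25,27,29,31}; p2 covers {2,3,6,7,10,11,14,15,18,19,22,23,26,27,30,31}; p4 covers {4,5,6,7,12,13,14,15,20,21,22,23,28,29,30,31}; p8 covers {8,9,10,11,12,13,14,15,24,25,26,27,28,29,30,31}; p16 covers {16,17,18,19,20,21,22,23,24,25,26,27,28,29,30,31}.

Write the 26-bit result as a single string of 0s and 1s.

s1 (pos 1,3,5,7,9,11,13,15,17,19,21,23,25,27,29,31): 1⊕0⊕0⊕0⊕1⊕1⊕1⊕0⊕0⊕0⊕0⊕0⊕1⊕1⊕0⊕1 = 1
s2 (pos 2,3,6,7,10,11,14,15,18,19,22,23,26,27,30,31): 0⊕0⊕1⊕0⊕1⊕1⊕0⊕0⊕0⊕0⊕0⊕0⊕1⊕1⊕1⊕1 = 1
s4 (pos 4,5,6,7,12,13,14,15,20,21,22,23,28,29,30,31): 0⊕0⊕1⊕0⊕0⊕1⊕0⊕0⊕1⊕0⊕0⊕0⊕1⊕0⊕1⊕1 = 0
s8 (pos 8,9,10,11,12,13,14,15,24,25,26,27,28,29,30,31): 1⊕1⊕1⊕1⊕0⊕1⊕0⊕0⊕1⊕1⊕1⊕1⊕1⊕0⊕1⊕1 = 0
s16 (pos 16,17,18,19,20,21,22,23,24,25,26,27,28,29,30,31): 0⊕0⊕0⊕0⊕1⊕0⊕0⊕0⊕1⊕1⊕1⊕1⊕1⊕0⊕1⊕1 = 0
Syndrome s16…s1 = 00011 → error at position 3.
Flip position 3: 1000010111101000000100011111011 → 1010010111101000000100011111011
Read data bits from positions 3,5,6,7,9,10,11,12,13,14,15,17,18,19,20,21,22,23,24,25,26,27,28,29,30,31: 10101110100000100011111011

10101110100000100011111011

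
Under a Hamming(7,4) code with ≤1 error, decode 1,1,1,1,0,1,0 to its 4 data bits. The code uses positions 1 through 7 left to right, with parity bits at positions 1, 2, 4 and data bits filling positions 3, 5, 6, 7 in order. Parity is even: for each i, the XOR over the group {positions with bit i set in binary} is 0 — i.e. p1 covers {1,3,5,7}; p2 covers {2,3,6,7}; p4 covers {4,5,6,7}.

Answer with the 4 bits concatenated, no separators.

s1 (pos 1,3,5,7): 1⊕1⊕0⊕0 = 0
s2 (pos 2,3,6,7): 1⊕1⊕1⊕0 = 1
s4 (pos 4,5,6,7): 1⊕0⊕1⊕0 = 0
Syndrome s4…s1 = 010 → error at position 2.
Flip position 2: 1111010 → 1011010
Read data bits from positions 3,5,6,7: 1010

1010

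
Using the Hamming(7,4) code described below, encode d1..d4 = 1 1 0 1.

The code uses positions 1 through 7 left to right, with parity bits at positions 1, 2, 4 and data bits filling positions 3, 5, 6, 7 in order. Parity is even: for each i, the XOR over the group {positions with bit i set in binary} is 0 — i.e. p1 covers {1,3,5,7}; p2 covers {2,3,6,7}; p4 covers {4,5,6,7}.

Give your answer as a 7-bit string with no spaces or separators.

1010101

Place data at non-parity positions: p1 p2 1 p4 1 0 1
p1 (pos 1,3,5,7): XOR of data positions = 1⊕1⊕1 = 1
p2 (pos 2,3,6,7): XOR of data positions = 1⊕0⊕1 = 0
p4 (pos 4,5,6,7): XOR of data positions = 1⊕0⊕1 = 0
Codeword: 1010101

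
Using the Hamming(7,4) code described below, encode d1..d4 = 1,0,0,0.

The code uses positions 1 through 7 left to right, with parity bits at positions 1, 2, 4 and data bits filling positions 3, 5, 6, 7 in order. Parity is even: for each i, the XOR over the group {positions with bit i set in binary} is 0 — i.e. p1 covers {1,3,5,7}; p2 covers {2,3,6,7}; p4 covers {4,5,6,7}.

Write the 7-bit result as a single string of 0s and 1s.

1110000

Place data at non-parity positions: p1 p2 1 p4 0 0 0
p1 (pos 1,3,5,7): XOR of data positions = 1⊕0⊕0 = 1
p2 (pos 2,3,6,7): XOR of data positions = 1⊕0⊕0 = 1
p4 (pos 4,5,6,7): XOR of data positions = 0⊕0⊕0 = 0
Codeword: 1110000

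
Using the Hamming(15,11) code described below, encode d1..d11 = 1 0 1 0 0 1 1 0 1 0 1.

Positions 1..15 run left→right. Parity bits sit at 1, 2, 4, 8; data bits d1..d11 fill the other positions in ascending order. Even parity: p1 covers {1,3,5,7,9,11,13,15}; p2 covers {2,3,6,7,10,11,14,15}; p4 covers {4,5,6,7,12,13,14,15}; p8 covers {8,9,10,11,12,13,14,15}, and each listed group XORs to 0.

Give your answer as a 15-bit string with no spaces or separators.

011101000110101

Place data at non-parity positions: p1 p2 1 p4 0 1 0 p8 0 1 1 0 1 0 1
p1 (pos 1,3,5,7,9,11,13,15): XOR of data positions = 1⊕0⊕0⊕0⊕1⊕1⊕1 = 0
p2 (pos 2,3,6,7,10,11,14,15): XOR of data positions = 1⊕1⊕0⊕1⊕1⊕0⊕1 = 1
p4 (pos 4,5,6,7,12,13,14,15): XOR of data positions = 0⊕1⊕0⊕0⊕1⊕0⊕1 = 1
p8 (pos 8,9,10,11,12,13,14,15): XOR of data positions = 0⊕1⊕1⊕0⊕1⊕0⊕1 = 0
Codeword: 011101000110101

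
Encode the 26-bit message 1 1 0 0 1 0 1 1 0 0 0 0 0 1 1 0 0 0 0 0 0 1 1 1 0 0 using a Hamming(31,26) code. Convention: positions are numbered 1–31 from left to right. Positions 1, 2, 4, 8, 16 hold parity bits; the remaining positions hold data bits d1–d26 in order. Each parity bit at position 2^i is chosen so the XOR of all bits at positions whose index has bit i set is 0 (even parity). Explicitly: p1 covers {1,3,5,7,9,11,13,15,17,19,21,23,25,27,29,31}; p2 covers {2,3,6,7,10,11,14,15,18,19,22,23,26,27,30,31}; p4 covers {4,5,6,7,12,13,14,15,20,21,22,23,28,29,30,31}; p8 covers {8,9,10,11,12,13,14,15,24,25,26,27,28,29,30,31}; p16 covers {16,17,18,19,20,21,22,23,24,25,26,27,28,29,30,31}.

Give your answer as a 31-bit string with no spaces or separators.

Place data at non-parity positions: p1 p2 1 p4 1 0 0 p8 1 0 1 1 0 0 0 p16 0 0 1 1 0 0 0 0 0 0 1 1 1 0 0
p1 (pos 1,3,5,7,9,11,13,15,17,19,21,23,25,27,29,31): XOR of data positions = 1⊕1⊕0⊕1⊕1⊕0⊕0⊕0⊕1⊕0⊕0⊕0⊕1⊕1⊕0 = 1
p2 (pos 2,3,6,7,10,11,14,15,18,19,22,23,26,27,30,31): XOR of data positions = 1⊕0⊕0⊕0⊕1⊕0⊕0⊕0⊕1⊕0⊕0⊕0⊕1⊕0⊕0 = 0
p4 (pos 4,5,6,7,12,13,14,15,20,21,22,23,28,29,30,31): XOR of data positions = 1⊕0⊕0⊕1⊕0⊕0⊕0⊕1⊕0⊕0⊕0⊕1⊕1⊕0⊕0 = 1
p8 (pos 8,9,10,11,12,13,14,15,24,25,26,27,28,29,30,31): XOR of data positions = 1⊕0⊕1⊕1⊕0⊕0⊕0⊕0⊕0⊕0⊕1⊕1⊕1⊕0⊕0 = 0
p16 (pos 16,17,18,19,20,21,22,23,24,25,26,27,28,29,30,31): XOR of data positions = 0⊕0⊕1⊕1⊕0⊕0⊕0⊕0⊕0⊕0⊕1⊕1⊕1⊕0⊕0 = 1
Codeword: 1011100010110001001100000011100

1011100010110001001100000011100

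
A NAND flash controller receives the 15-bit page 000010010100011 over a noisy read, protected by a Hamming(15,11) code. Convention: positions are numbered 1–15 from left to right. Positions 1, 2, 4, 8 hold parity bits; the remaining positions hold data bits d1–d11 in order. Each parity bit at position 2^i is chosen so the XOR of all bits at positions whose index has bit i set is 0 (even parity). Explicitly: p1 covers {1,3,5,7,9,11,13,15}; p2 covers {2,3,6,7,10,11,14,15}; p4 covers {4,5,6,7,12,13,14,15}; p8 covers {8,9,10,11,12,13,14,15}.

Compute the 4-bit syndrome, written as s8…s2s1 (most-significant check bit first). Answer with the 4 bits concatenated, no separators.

s1 (pos 1,3,5,7,9,11,13,15): 0⊕0⊕1⊕0⊕0⊕0⊕0⊕1 = 0
s2 (pos 2,3,6,7,10,11,14,15): 0⊕0⊕0⊕0⊕1⊕0⊕1⊕1 = 1
s4 (pos 4,5,6,7,12,13,14,15): 0⊕1⊕0⊕0⊕0⊕0⊕1⊕1 = 1
s8 (pos 8,9,10,11,12,13,14,15): 1⊕0⊕1⊕0⊕0⊕0⊕1⊕1 = 0
Syndrome s8…s1 = 0110 → error at position 6.

0110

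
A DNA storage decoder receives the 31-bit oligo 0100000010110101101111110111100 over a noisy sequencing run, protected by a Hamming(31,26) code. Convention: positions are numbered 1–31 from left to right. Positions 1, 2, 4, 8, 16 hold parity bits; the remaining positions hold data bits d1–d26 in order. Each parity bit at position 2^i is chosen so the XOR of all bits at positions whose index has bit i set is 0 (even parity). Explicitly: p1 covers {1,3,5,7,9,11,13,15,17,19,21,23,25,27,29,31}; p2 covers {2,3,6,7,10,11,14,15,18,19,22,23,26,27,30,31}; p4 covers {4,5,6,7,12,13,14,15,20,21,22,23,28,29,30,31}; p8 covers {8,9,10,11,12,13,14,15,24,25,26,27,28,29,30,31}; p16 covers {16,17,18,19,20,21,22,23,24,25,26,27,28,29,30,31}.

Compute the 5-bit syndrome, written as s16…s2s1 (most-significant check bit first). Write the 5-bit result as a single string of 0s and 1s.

s1 (pos 1,3,5,7,9,11,13,15,17,19,21,23,25,27,29,31): 0⊕0⊕0⊕0⊕1⊕1⊕0⊕0⊕1⊕1⊕1⊕1⊕0⊕1⊕1⊕0 = 0
s2 (pos 2,3,6,7,10,11,14,15,18,19,22,23,26,27,30,31): 1⊕0⊕0⊕0⊕0⊕1⊕1⊕0⊕0⊕1⊕1⊕1⊕1⊕1⊕0⊕0 = 0
s4 (pos 4,5,6,7,12,13,14,15,20,21,22,23,28,29,30,31): 0⊕0⊕0⊕0⊕1⊕0⊕1⊕0⊕1⊕1⊕1⊕1⊕1⊕1⊕0⊕0 = 0
s8 (pos 8,9,10,11,12,13,14,15,24,25,26,27,28,29,30,31): 0⊕1⊕0⊕1⊕1⊕0⊕1⊕0⊕1⊕0⊕1⊕1⊕1⊕1⊕0⊕0 = 1
s16 (pos 16,17,18,19,20,21,22,23,24,25,26,27,28,29,30,31): 1⊕1⊕0⊕1⊕1⊕1⊕1⊕1⊕1⊕0⊕1⊕1⊕1⊕1⊕0⊕0 = 0
Syndrome s16…s1 = 01000 → error at position 8.

01000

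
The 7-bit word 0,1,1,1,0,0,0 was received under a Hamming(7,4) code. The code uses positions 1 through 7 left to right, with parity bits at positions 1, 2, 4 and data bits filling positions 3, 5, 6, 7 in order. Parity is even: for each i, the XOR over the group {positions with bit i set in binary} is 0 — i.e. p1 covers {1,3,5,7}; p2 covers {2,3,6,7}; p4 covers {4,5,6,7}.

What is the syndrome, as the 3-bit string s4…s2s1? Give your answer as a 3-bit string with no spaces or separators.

s1 (pos 1,3,5,7): 0⊕1⊕0⊕0 = 1
s2 (pos 2,3,6,7): 1⊕1⊕0⊕0 = 0
s4 (pos 4,5,6,7): 1⊕0⊕0⊕0 = 1
Syndrome s4…s1 = 101 → error at position 5.

101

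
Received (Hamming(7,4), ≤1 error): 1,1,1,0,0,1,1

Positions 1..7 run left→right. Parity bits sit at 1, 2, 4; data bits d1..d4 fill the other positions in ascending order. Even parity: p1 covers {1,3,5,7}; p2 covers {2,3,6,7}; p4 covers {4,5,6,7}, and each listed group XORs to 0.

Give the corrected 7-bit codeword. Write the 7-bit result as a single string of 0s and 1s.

s1 (pos 1,3,5,7): 1⊕1⊕0⊕1 = 1
s2 (pos 2,3,6,7): 1⊕1⊕1⊕1 = 0
s4 (pos 4,5,6,7): 0⊕0⊕1⊕1 = 0
Syndrome s4…s1 = 001 → error at position 1.
Flip position 1: 1110011 → 0110011

0110011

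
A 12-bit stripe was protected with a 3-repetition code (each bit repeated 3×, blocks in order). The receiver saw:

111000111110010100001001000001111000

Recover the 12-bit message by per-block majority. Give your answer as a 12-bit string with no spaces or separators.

Block 1 (111): 3 ones → 1
Block 2 (000): 0 ones → 0
Block 3 (111): 3 ones → 1
Block 4 (110): 2 ones → 1
Block 5 (010): 1 one → 0
Block 6 (100): 1 one → 0
Block 7 (001): 1 one → 0
Block 8 (001): 1 one → 0
Block 9 (000): 0 ones → 0
Block 10 (001): 1 one → 0
Block 11 (111): 3 ones → 1
Block 12 (000): 0 ones → 0

101100000010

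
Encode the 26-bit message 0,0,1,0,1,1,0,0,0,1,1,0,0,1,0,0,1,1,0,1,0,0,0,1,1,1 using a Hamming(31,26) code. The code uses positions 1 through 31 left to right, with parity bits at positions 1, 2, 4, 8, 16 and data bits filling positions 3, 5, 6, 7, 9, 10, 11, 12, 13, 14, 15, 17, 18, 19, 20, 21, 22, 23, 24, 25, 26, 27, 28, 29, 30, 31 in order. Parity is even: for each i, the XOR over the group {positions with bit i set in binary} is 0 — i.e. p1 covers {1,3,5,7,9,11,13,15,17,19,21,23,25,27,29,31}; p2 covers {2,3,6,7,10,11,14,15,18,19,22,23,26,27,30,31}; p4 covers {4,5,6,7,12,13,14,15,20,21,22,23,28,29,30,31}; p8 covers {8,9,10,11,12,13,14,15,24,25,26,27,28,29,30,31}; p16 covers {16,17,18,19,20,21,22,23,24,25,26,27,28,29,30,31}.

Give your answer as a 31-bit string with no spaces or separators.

Place data at non-parity positions: p1 p2 0 p4 0 1 0 p8 1 1 0 0 0 1 1 p16 0 0 1 0 0 1 1 0 1 0 0 0 1 1 1
p1 (pos 1,3,5,7,9,11,13,15,17,19,21,23,25,27,29,31): XOR of data positions = 0⊕0⊕0⊕1⊕0⊕0⊕1⊕0⊕1⊕0⊕1⊕1⊕0⊕1⊕1 = 1
p2 (pos 2,3,6,7,10,11,14,15,18,19,22,23,26,27,30,31): XOR of data positions = 0⊕1⊕0⊕1⊕0⊕1⊕1⊕0⊕1⊕1⊕1⊕0⊕0⊕1⊕1 = 1
p4 (pos 4,5,6,7,12,13,14,15,20,21,22,23,28,29,30,31): XOR of data positions = 0⊕1⊕0⊕0⊕0⊕1⊕1⊕0⊕0⊕1⊕1⊕0⊕1⊕1⊕1 = 0
p8 (pos 8,9,10,11,12,13,14,15,24,25,26,27,28,29,30,31): XOR of data positions = 1⊕1⊕0⊕0⊕0⊕1⊕1⊕0⊕1⊕0⊕0⊕0⊕1⊕1⊕1 = 0
p16 (pos 16,17,18,19,20,21,22,23,24,25,26,27,28,29,30,31): XOR of data positions = 0⊕0⊕1⊕0⊕0⊕1⊕1⊕0⊕1⊕0⊕0⊕0⊕1⊕1⊕1 = 1
Codeword: 1100010011000111001001101000111

1100010011000111001001101000111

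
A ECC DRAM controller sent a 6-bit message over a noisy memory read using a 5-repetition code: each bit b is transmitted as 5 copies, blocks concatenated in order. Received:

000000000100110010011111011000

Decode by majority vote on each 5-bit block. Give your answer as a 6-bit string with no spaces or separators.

Block 1 (00000): 0 ones → 0
Block 2 (00001): 1 one → 0
Block 3 (00110): 2 ones → 0
Block 4 (01001): 2 ones → 0
Block 5 (11110): 4 ones → 1
Block 6 (11000): 2 ones → 0

000010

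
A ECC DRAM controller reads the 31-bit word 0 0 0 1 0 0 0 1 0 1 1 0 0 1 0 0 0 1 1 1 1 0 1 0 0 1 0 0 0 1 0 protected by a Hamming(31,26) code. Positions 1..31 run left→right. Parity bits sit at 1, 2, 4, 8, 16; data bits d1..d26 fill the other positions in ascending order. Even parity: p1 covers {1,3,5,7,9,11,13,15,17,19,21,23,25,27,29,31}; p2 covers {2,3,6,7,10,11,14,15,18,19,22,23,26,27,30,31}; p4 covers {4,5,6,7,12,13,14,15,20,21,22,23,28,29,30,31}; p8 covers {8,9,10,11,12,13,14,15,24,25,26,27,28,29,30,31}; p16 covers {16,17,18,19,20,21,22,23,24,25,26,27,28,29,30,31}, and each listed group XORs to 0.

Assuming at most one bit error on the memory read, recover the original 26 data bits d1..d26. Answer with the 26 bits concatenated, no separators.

s1 (pos 1,3,5,7,9,11,13,15,17,19,21,23,25,27,29,31): 0⊕0⊕0⊕0⊕0⊕1⊕0⊕0⊕0⊕1⊕1⊕1⊕0⊕0⊕0⊕0 = 0
s2 (pos 2,3,6,7,10,11,14,15,18,19,22,23,26,27,30,31): 0⊕0⊕0⊕0⊕1⊕1⊕1⊕0⊕1⊕1⊕0⊕1⊕1⊕0⊕1⊕0 = 0
s4 (pos 4,5,6,7,12,13,14,15,20,21,22,23,28,29,30,31): 1⊕0⊕0⊕0⊕0⊕0⊕1⊕0⊕1⊕1⊕0⊕1⊕0⊕0⊕1⊕0 = 0
s8 (pos 8,9,10,11,12,13,14,15,24,25,26,27,28,29,30,31): 1⊕0⊕1⊕1⊕0⊕0⊕1⊕0⊕0⊕0⊕1⊕0⊕0⊕0⊕1⊕0 = 0
s16 (pos 16,17,18,19,20,21,22,23,24,25,26,27,28,29,30,31): 0⊕0⊕1⊕1⊕1⊕1⊕0⊕1⊕0⊕0⊕1⊕0⊕0⊕0⊕1⊕0 = 1
Syndrome s16…s1 = 10000 → error at position 16.
Flip position 16: 0001000101100100011110100100010 → 0001000101100101011110100100010
Read data bits from positions 3,5,6,7,9,10,11,12,13,14,15,17,18,19,20,21,22,23,24,25,26,27,28,29,30,31: 00000110010011110100100010

00000110010011110100100010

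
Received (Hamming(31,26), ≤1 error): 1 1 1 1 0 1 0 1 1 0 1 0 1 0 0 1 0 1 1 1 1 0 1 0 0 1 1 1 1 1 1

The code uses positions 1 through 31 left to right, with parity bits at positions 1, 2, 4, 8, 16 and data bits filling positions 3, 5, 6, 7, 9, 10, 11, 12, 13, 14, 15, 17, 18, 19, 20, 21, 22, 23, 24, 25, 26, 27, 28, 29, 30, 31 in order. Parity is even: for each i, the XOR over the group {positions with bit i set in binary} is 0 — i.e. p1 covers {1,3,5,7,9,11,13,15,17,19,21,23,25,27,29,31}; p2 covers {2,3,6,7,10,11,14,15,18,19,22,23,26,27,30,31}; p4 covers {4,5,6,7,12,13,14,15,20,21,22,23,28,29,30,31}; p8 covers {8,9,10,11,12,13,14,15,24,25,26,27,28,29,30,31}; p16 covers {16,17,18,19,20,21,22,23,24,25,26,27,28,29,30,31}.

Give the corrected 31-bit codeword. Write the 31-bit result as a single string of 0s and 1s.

s1 (pos 1,3,5,7,9,11,13,15,17,19,21,23,25,27,29,31): 1⊕1⊕0⊕0⊕1⊕1⊕1⊕0⊕0⊕1⊕1⊕1⊕0⊕1⊕1⊕1 = 1
s2 (pos 2,3,6,7,10,11,14,15,18,19,22,23,26,27,30,31): 1⊕1⊕1⊕0⊕0⊕1⊕0⊕0⊕1⊕1⊕0⊕1⊕1⊕1⊕1⊕1 = 1
s4 (pos 4,5,6,7,12,13,14,15,20,21,22,23,28,29,30,31): 1⊕0⊕1⊕0⊕0⊕1⊕0⊕0⊕1⊕1⊕0⊕1⊕1⊕1⊕1⊕1 = 0
s8 (pos 8,9,10,11,12,13,14,15,24,25,26,27,28,29,30,31): 1⊕1⊕0⊕1⊕0⊕1⊕0⊕0⊕0⊕0⊕1⊕1⊕1⊕1⊕1⊕1 = 0
s16 (pos 16,17,18,19,20,21,22,23,24,25,26,27,28,29,30,31): 1⊕0⊕1⊕1⊕1⊕1⊕0⊕1⊕0⊕0⊕1⊕1⊕1⊕1⊕1⊕1 = 0
Syndrome s16…s1 = 00011 → error at position 3.
Flip position 3: 1111010110101001011110100111111 → 1101010110101001011110100111111

1101010110101001011110100111111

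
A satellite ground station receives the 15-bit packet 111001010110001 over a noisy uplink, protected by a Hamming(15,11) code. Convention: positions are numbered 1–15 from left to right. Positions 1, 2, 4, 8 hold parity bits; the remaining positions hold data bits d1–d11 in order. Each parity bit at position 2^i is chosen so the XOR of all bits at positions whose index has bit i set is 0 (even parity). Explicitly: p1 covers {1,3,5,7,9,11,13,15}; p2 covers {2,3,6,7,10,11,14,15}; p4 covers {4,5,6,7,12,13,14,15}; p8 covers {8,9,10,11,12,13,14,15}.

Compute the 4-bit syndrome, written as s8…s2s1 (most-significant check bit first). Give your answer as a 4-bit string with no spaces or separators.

s1 (pos 1,3,5,7,9,11,13,15): 1⊕1⊕0⊕0⊕0⊕1⊕0⊕1 = 0
s2 (pos 2,3,6,7,10,11,14,15): 1⊕1⊕1⊕0⊕1⊕1⊕0⊕1 = 0
s4 (pos 4,5,6,7,12,13,14,15): 0⊕0⊕1⊕0⊕0⊕0⊕0⊕1 = 0
s8 (pos 8,9,10,11,12,13,14,15): 1⊕0⊕1⊕1⊕0⊕0⊕0⊕1 = 0
Syndrome s8…s1 = 0000 → no error.

0000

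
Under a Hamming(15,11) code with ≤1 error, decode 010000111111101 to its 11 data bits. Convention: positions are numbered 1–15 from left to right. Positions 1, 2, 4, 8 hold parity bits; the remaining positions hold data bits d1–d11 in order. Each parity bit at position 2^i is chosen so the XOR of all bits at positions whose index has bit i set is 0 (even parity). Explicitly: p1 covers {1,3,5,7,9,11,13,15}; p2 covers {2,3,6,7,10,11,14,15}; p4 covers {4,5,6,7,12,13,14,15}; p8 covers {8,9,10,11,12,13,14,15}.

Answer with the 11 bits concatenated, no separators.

00011101101

s1 (pos 1,3,5,7,9,11,13,15): 0⊕0⊕0⊕1⊕1⊕1⊕1⊕1 = 1
s2 (pos 2,3,6,7,10,11,14,15): 1⊕0⊕0⊕1⊕1⊕1⊕0⊕1 = 1
s4 (pos 4,5,6,7,12,13,14,15): 0⊕0⊕0⊕1⊕1⊕1⊕0⊕1 = 0
s8 (pos 8,9,10,11,12,13,14,15): 1⊕1⊕1⊕1⊕1⊕1⊕0⊕1 = 1
Syndrome s8…s1 = 1011 → error at position 11.
Flip position 11: 010000111111101 → 010000111101101
Read data bits from positions 3,5,6,7,9,10,11,12,13,14,15: 00011101101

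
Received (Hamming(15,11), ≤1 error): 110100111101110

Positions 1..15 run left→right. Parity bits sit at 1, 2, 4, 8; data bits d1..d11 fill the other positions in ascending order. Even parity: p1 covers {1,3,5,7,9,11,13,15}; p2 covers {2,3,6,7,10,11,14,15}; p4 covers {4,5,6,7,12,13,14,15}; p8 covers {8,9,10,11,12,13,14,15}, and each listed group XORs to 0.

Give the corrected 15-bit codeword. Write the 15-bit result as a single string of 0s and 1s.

110000111101110

s1 (pos 1,3,5,7,9,11,13,15): 1⊕0⊕0⊕1⊕1⊕0⊕1⊕0 = 0
s2 (pos 2,3,6,7,10,11,14,15): 1⊕0⊕0⊕1⊕1⊕0⊕1⊕0 = 0
s4 (pos 4,5,6,7,12,13,14,15): 1⊕0⊕0⊕1⊕1⊕1⊕1⊕0 = 1
s8 (pos 8,9,10,11,12,13,14,15): 1⊕1⊕1⊕0⊕1⊕1⊕1⊕0 = 0
Syndrome s8…s1 = 0100 → error at position 4.
Flip position 4: 110100111101110 → 110000111101110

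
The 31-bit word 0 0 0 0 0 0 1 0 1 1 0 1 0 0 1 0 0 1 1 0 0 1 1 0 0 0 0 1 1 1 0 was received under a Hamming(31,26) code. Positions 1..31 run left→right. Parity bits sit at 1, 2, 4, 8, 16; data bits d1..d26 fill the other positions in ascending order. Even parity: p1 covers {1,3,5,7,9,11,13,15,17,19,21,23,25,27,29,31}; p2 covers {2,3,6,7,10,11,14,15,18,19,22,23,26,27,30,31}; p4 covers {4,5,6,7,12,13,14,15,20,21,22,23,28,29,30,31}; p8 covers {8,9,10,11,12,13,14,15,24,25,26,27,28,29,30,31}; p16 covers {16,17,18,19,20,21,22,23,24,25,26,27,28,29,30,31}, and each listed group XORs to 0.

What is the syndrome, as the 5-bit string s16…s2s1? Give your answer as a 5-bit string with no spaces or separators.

s1 (pos 1,3,5,7,9,11,13,15,17,19,21,23,25,27,29,31): 0⊕0⊕0⊕1⊕1⊕0⊕0⊕1⊕0⊕1⊕0⊕1⊕0⊕0⊕1⊕0 = 0
s2 (pos 2,3,6,7,10,11,14,15,18,19,22,23,26,27,30,31): 0⊕0⊕0⊕1⊕1⊕0⊕0⊕1⊕1⊕1⊕1⊕1⊕0⊕0⊕1⊕0 = 0
s4 (pos 4,5,6,7,12,13,14,15,20,21,22,23,28,29,30,31): 0⊕0⊕0⊕1⊕1⊕0⊕0⊕1⊕0⊕0⊕1⊕1⊕1⊕1⊕1⊕0 = 0
s8 (pos 8,9,10,11,12,13,14,15,24,25,26,27,28,29,30,31): 0⊕1⊕1⊕0⊕1⊕0⊕0⊕1⊕0⊕0⊕0⊕0⊕1⊕1⊕1⊕0 = 1
s16 (pos 16,17,18,19,20,21,22,23,24,25,26,27,28,29,30,31): 0⊕0⊕1⊕1⊕0⊕0⊕1⊕1⊕0⊕0⊕0⊕0⊕1⊕1⊕1⊕0 = 1
Syndrome s16…s1 = 11000 → error at position 24.

11000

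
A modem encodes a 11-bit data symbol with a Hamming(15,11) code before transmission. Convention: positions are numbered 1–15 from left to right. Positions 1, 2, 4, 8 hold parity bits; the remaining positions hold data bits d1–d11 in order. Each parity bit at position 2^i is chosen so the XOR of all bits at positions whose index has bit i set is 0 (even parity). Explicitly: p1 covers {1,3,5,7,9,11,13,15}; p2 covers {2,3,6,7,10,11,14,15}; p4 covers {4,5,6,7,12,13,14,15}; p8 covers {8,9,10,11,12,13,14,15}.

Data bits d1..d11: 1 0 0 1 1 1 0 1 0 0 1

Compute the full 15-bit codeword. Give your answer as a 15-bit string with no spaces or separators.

001100101101001

Place data at non-parity positions: p1 p2 1 p4 0 0 1 p8 1 1 0 1 0 0 1
p1 (pos 1,3,5,7,9,11,13,15): XOR of data positions = 1⊕0⊕1⊕1⊕0⊕0⊕1 = 0
p2 (pos 2,3,6,7,10,11,14,15): XOR of data positions = 1⊕0⊕1⊕1⊕0⊕0⊕1 = 0
p4 (pos 4,5,6,7,12,13,14,15): XOR of data positions = 0⊕0⊕1⊕1⊕0⊕0⊕1 = 1
p8 (pos 8,9,10,11,12,13,14,15): XOR of data positions = 1⊕1⊕0⊕1⊕0⊕0⊕1 = 0
Codeword: 001100101101001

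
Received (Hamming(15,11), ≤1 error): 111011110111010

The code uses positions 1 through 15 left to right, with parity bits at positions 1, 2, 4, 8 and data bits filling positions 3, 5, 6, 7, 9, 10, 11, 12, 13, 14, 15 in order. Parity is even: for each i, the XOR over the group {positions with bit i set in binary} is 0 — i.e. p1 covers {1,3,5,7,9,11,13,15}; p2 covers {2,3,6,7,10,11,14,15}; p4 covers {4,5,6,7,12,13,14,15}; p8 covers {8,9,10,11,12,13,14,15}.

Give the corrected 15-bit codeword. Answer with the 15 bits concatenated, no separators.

111011110111011

s1 (pos 1,3,5,7,9,11,13,15): 1⊕1⊕1⊕1⊕0⊕1⊕0⊕0 = 1
s2 (pos 2,3,6,7,10,11,14,15): 1⊕1⊕1⊕1⊕1⊕1⊕1⊕0 = 1
s4 (pos 4,5,6,7,12,13,14,15): 0⊕1⊕1⊕1⊕1⊕0⊕1⊕0 = 1
s8 (pos 8,9,10,11,12,13,14,15): 1⊕0⊕1⊕1⊕1⊕0⊕1⊕0 = 1
Syndrome s8…s1 = 1111 → error at position 15.
Flip position 15: 111011110111010 → 111011110111011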